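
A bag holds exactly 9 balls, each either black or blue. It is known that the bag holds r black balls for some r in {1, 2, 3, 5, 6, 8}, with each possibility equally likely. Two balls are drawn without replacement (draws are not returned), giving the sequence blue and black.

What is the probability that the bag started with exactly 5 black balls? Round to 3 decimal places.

0.233

Under each hypothesis, the probability of the observed sequence is: P(data | r = 1) = (8/9)(1/8) = 1/9; P(data | r = 2) = (7/9)(2/8) = 7/36; P(data | r = 3) = (6/9)(3/8) = 1/4; P(data | r = 5) = (4/9)(5/8) = 5/18; P(data | r = 6) = (3/9)(6/8) = 1/4; P(data | r = 8) = (1/9)(8/8) = 1/9.
Multiplying each by its prior: 1/6 · 1/9 = 1/54, 1/6 · 7/36 = 7/216, 1/6 · 1/4 = 1/24, 1/6 · 5/18 = 5/108, 1/6 · 1/4 = 1/24, 1/6 · 1/9 = 1/54; with total 43/216.
Therefore the posterior P(r = 5 | data) = (5/108) / (43/216) = 10/43.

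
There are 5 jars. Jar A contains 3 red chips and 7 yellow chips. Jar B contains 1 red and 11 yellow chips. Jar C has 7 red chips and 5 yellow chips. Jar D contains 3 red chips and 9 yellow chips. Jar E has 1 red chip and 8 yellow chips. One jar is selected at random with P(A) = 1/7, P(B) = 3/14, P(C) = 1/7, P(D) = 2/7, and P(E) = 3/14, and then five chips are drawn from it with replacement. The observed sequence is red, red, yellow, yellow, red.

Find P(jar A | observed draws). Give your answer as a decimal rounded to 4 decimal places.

Under each hypothesis, the probability of the observed sequence is: P(data | jar A) = (3/10)(3/10)(7/10)(7/10)(3/10) = 0.01323; P(data | jar B) = (1/12)(1/12)(11/12)(11/12)(1/12) = 0.00048627; P(data | jar C) = (7/12)(7/12)(5/12)(5/12)(7/12) = 0.034461; P(data | jar D) = (3/12)(3/12)(9/12)(9/12)(3/12) = 0.0087891; P(data | jar E) = (1/9)(1/9)(8/9)(8/9)(1/9) = 0.0010838.
Multiplying each by its prior: 1/7 · 0.01323 = 0.00189, 3/14 · 0.00048627 = 0.0001042, 1/7 · 0.034461 = 0.004923, 2/7 · 0.0087891 = 0.0025112, 3/14 · 0.0010838 = 0.00023225; with total 0.0096606.
So P(jar A | data) = (0.00189) / (0.0096606) = 0.19564.

0.1956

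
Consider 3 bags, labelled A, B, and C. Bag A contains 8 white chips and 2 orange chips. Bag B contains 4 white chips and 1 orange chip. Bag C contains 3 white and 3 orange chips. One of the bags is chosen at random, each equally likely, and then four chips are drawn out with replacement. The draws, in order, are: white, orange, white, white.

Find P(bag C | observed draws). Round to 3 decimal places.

0.234

For each hypothesis, P(data | H) works out to: P(data | bag A) = (8/10)(2/10)(8/10)(8/10) = 0.1024; P(data | bag B) = (4/5)(1/5)(4/5)(4/5) = 0.1024; P(data | bag C) = (3/6)(3/6)(3/6)(3/6) = 0.0625.
The prior-weighted likelihoods are 1/3 · 0.1024 = 0.034133, 1/3 · 0.1024 = 0.034133, 1/3 · 0.0625 = 0.020833; summing to 0.0891.
So P(bag C | data) = (0.020833) / (0.0891) = 0.23382.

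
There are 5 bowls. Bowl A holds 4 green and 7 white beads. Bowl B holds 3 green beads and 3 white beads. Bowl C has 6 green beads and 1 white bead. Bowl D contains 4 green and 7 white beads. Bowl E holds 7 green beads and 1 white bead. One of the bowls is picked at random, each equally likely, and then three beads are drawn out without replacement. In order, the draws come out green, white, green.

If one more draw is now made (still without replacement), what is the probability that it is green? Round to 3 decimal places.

0.613

Compute the likelihood of the observed sequence for each case: P(data | bowl A) = (4/11)(7/10)(3/9) = 0.084848; P(data | bowl B) = (3/6)(3/5)(2/4) = 0.15; P(data | bowl C) = (6/7)(1/6)(5/5) = 0.14286; P(data | bowl D) = (4/11)(7/10)(3/9) = 0.084848; P(data | bowl E) = (7/8)(1/7)(6/6) = 0.125.
Weighting by the prior gives 1/5 · 0.084848 = 0.01697, 1/5 · 0.15 = 0.03, 1/5 · 0.14286 = 0.028571, 1/5 · 0.084848 = 0.01697, 1/5 · 0.125 = 0.025; with total 0.11751.
Dividing through by the total gives posterior P(bowl A | data) = 0.14441, P(bowl B | data) = 0.2553, P(bowl C | data) = 0.24314, P(bowl D | data) = 0.14441, P(bowl E | data) = 0.21275.
The predictive probability is P(green next | data) = (1/4)(0.14441) + (1/3)(0.2553) + (1)(0.24314) + (1/4)(0.14441) + (1)(0.21275) = 0.61319.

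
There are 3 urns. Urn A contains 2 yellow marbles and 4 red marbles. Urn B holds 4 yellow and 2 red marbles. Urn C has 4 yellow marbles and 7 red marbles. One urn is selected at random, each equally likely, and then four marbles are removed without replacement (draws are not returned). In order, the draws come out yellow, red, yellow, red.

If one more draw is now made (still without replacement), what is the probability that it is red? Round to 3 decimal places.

Under each hypothesis, the probability of the observed sequence is: P(data | urn A) = (2/6)(4/5)(1/4)(3/3) = 1/15; P(data | urn B) = (4/6)(2/5)(3/4)(1/3) = 1/15; P(data | urn C) = (4/11)(7/10)(3/9)(6/8) = 7/110.
The prior-weighted likelihoods are 1/3 · 1/15 = 1/45, 1/3 · 1/15 = 1/45, 1/3 · 7/110 = 7/330; with total 13/198.
Normalising, the posterior is P(urn A | data) = 22/65, P(urn B | data) = 22/65, P(urn C | data) = 21/65.
The predictive probability is P(red next | data) = (1)(22/65) + (0)(22/65) + (5/7)(21/65) = 37/65.

0.569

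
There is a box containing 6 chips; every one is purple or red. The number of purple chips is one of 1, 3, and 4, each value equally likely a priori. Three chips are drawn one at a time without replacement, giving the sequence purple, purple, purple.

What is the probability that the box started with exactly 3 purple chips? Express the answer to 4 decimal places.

For each hypothesis, P(data | H) works out to: P(data | r = 1) = (1/6)(0/5) = 0; P(data | r = 3) = (3/6)(2/5)(1/4) = 1/20; P(data | r = 4) = (4/6)(3/5)(2/4) = 1/5.
Multiplying each by its prior: 1/3 · 0 = 0, 1/3 · 1/20 = 1/60, 1/3 · 1/5 = 1/15; summing to 1/12.
Therefore the posterior P(r = 3 | data) = (1/60) / (1/12) = 1/5.

0.2000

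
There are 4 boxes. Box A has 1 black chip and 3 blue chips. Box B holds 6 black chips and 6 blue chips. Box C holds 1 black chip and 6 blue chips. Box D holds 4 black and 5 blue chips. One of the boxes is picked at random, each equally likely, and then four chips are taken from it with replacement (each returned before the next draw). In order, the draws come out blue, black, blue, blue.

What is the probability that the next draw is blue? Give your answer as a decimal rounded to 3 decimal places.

0.688

The likelihood of the observed sequence under each hypothesis: P(data | box A) = (3/4)(1/4)(3/4)(3/4) = 0.10547; P(data | box B) = (6/12)(6/12)(6/12)(6/12) = 0.0625; P(data | box C) = (6/7)(1/7)(6/7)(6/7) = 0.089963; P(data | box D) = (5/9)(4/9)(5/9)(5/9) = 0.076208.
The prior-weighted likelihoods are 1/4 · 0.10547 = 0.026367, 1/4 · 0.0625 = 0.015625, 1/4 · 0.089963 = 0.022491, 1/4 · 0.076208 = 0.019052; these sum to 0.083535.
The posterior is then P(box A | data) = 0.31564, P(box B | data) = 0.18705, P(box C | data) = 0.26924, P(box D | data) = 0.22807.
The predictive probability is P(blue next | data) = (3/4)(0.31564) + (1/2)(0.18705) + (6/7)(0.26924) + (5/9)(0.22807) = 0.68774.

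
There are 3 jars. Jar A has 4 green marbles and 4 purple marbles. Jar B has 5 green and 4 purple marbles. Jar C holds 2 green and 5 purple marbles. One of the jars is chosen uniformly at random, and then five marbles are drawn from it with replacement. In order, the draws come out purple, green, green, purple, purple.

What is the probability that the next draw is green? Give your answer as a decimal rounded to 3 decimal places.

Under each hypothesis, the probability of the observed sequence is: P(data | jar A) = (4/8)(4/8)(4/8)(4/8)(4/8) = 0.03125; P(data | jar B) = (4/9)(5/9)(5/9)(4/9)(4/9) = 0.027096; P(data | jar C) = (5/7)(2/7)(2/7)(5/7)(5/7) = 0.02975.
The prior-weighted likelihoods are 1/3 · 0.03125 = 0.010417, 1/3 · 0.027096 = 0.009032, 1/3 · 0.02975 = 0.0099165; with total 0.029365.
Dividing through by the total gives posterior P(jar A | data) = 0.35473, P(jar B | data) = 0.30758, P(jar C | data) = 0.3377.
So P(green next | data) = Σ P(green next | H) P(H | data) = (1/2)(0.35473) + (5/9)(0.30758) + (2/7)(0.3377) = 0.44472.

0.445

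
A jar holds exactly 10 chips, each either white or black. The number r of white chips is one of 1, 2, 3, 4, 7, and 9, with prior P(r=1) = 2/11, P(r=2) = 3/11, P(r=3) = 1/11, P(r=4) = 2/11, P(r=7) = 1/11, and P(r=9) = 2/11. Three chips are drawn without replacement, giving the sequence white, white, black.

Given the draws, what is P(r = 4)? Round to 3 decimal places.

The likelihood of the observed sequence under each hypothesis: P(data | r = 1) = (1/10)(0/9) = 0; P(data | r = 2) = (2/10)(1/9)(8/8) = 0.022222; P(data | r = 3) = (3/10)(2/9)(7/8) = 0.058333; P(data | r = 4) = (4/10)(3/9)(6/8) = 0.1; P(data | r = 7) = (7/10)(6/9)(3/8) = 0.175; P(data | r = 9) = (9/10)(8/9)(1/8) = 0.1.
The prior-weighted likelihoods are 2/11 · 0 = 0, 3/11 · 0.022222 = 0.0060606, 1/11 · 0.058333 = 0.005303, 2/11 · 0.1 = 0.018182, 1/11 · 0.175 = 0.015909, 2/11 · 0.1 = 0.018182; summing to 0.063636.
By Bayes' rule, P(r = 4 | data) = (0.018182) / (0.063636) = 0.28571.

0.286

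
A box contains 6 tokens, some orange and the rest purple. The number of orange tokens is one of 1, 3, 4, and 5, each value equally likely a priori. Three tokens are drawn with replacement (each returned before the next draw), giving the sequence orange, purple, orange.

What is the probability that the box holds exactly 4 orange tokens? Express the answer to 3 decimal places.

The likelihood of the observed sequence under each hypothesis: P(data | r = 1) = (1/6)(5/6)(1/6) = 5/216; P(data | r = 3) = (3/6)(3/6)(3/6) = 1/8; P(data | r = 4) = (4/6)(2/6)(4/6) = 4/27; P(data | r = 5) = (5/6)(1/6)(5/6) = 25/216.
Multiplying each by its prior: 1/4 · 5/216 = 5/864, 1/4 · 1/8 = 1/32, 1/4 · 4/27 = 1/27, 1/4 · 25/216 = 25/864; these sum to 89/864.
By Bayes' rule, P(r = 4 | data) = (1/27) / (89/864) = 32/89.

0.360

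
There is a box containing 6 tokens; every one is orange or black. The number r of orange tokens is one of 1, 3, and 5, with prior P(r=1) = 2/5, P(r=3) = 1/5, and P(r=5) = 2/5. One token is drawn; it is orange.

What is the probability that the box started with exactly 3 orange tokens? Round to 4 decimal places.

Under each hypothesis, the probability of this draw is: P(data | r = 1) = (1/6) = 1/6; P(data | r = 3) = (3/6) = 1/2; P(data | r = 5) = (5/6) = 5/6.
Multiplying each by its prior: 2/5 · 1/6 = 1/15, 1/5 · 1/2 = 1/10, 2/5 · 5/6 = 1/3; summing to 1/2.
Therefore the posterior P(r = 3 | data) = (1/10) / (1/2) = 1/5.

0.2000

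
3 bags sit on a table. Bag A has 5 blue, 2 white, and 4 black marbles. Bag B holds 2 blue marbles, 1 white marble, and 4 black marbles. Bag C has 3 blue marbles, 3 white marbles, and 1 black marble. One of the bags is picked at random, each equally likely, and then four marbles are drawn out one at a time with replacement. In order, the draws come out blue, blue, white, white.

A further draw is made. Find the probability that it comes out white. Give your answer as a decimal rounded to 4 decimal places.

0.3774

For each hypothesis, P(data | H) works out to: P(data | bag A) = (5/11)(5/11)(2/11)(2/11) = 0.0068301; P(data | bag B) = (2/7)(2/7)(1/7)(1/7) = 0.001666; P(data | bag C) = (3/7)(3/7)(3/7)(3/7) = 0.033736.
The prior-weighted likelihoods are 1/3 · 0.0068301 = 0.0022767, 1/3 · 0.001666 = 0.00055532, 1/3 · 0.033736 = 0.011245; summing to 0.014077.
Normalising, the posterior is P(bag A | data) = 0.16173, P(bag B | data) = 0.039448, P(bag C | data) = 0.79882.
So P(white next | data) = Σ P(white next | H) P(H | data) = (2/11)(0.16173) + (1/7)(0.039448) + (3/7)(0.79882) = 0.37739.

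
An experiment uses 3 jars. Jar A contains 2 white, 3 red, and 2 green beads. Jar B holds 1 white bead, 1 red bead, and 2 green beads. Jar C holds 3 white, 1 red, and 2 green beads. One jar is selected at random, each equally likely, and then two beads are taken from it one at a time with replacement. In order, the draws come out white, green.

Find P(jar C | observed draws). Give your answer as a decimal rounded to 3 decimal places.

Under each hypothesis, the probability of the observed sequence is: P(data | jar A) = (2/7)(2/7) = 0.081633; P(data | jar B) = (1/4)(2/4) = 0.125; P(data | jar C) = (3/6)(2/6) = 0.16667.
Multiplying each by its prior: 1/3 · 0.081633 = 0.027211, 1/3 · 0.125 = 0.041667, 1/3 · 0.16667 = 0.055556; with total 0.12443.
Therefore the posterior P(jar C | data) = (0.055556) / (0.12443) = 0.44647.

0.446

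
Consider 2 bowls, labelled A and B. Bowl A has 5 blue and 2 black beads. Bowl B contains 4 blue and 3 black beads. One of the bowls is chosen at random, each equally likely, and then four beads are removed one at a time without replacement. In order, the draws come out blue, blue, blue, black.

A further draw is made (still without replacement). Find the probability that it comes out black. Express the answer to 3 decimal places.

0.458

Under each hypothesis, the probability of the observed sequence is: P(data | bowl A) = (5/7)(4/6)(3/5)(2/4) = 1/7; P(data | bowl B) = (4/7)(3/6)(2/5)(3/4) = 3/35.
Weighting by the prior gives 1/2 · 1/7 = 1/14, 1/2 · 3/35 = 3/70; with total 4/35.
The posterior is then P(bowl A | data) = 5/8, P(bowl B | data) = 3/8.
The predictive probability is P(black next | data) = (1/3)(5/8) + (2/3)(3/8) = 11/24.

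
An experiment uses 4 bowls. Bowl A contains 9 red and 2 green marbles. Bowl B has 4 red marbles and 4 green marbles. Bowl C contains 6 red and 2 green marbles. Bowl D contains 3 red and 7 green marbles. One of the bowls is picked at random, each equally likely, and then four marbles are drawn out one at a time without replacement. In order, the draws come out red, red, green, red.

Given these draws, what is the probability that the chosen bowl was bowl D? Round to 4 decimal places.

0.0248

Compute the likelihood of the observed sequence for each case: P(data | bowl A) = (9/11)(8/10)(2/9)(7/8) = 0.12727; P(data | bowl B) = (4/8)(3/7)(4/6)(2/5) = 0.057143; P(data | bowl C) = (6/8)(5/7)(2/6)(4/5) = 0.14286; P(data | bowl D) = (3/10)(2/9)(7/8)(1/7) = 0.0083333.
Multiplying each by its prior: 1/4 · 0.12727 = 0.031818, 1/4 · 0.057143 = 0.014286, 1/4 · 0.14286 = 0.035714, 1/4 · 0.0083333 = 0.0020833; with total 0.083902.
So P(bowl D | data) = (0.0020833) / (0.083902) = 0.024831.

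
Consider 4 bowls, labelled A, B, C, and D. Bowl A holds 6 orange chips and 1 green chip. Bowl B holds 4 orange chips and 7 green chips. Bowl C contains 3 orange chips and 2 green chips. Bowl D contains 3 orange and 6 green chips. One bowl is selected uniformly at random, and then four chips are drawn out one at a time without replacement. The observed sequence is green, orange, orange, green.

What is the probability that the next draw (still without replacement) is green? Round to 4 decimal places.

0.4171

Compute the likelihood of the observed sequence for each case: P(data | bowl A) = (1/7)(6/6)(5/5)(0/4) = 0; P(data | bowl B) = (7/11)(4/10)(3/9)(6/8) = 0.063636; P(data | bowl C) = (2/5)(3/4)(2/3)(1/2) = 0.1; P(data | bowl D) = (6/9)(3/8)(2/7)(5/6) = 0.059524.
Weighting by the prior gives 1/4 · 0 = 0, 1/4 · 0.063636 = 0.015909, 1/4 · 0.1 = 0.025, 1/4 · 0.059524 = 0.014881; summing to 0.05579.
Dividing through by the total gives posterior P(bowl A | data) = 0, P(bowl B | data) = 0.28516, P(bowl C | data) = 0.44811, P(bowl D | data) = 0.26673.
Averaging over the posterior, P(green next | data) = (5/7)(0.28516) + (0)(0.44811) + (4/5)(0.26673) = 0.41707.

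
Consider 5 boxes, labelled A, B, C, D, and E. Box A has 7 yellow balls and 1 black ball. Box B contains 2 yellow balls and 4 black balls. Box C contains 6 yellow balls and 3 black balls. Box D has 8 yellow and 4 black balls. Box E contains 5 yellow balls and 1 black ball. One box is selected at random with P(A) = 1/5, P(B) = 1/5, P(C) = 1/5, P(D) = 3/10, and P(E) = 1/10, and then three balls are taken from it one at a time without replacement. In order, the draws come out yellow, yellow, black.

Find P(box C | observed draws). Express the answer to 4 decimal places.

The likelihood of the observed sequence under each hypothesis: P(data | box A) = (7/8)(6/7)(1/6) = 0.125; P(data | box B) = (2/6)(1/5)(4/4) = 0.066667; P(data | box C) = (6/9)(5/8)(3/7) = 0.17857; P(data | box D) = (8/12)(7/11)(4/10) = 0.1697; P(data | box E) = (5/6)(4/5)(1/4) = 0.16667.
The prior-weighted likelihoods are 1/5 · 0.125 = 0.025, 1/5 · 0.066667 = 0.013333, 1/5 · 0.17857 = 0.035714, 3/10 · 0.1697 = 0.050909, 1/10 · 0.16667 = 0.016667; with total 0.14162.
So P(box C | data) = (0.035714) / (0.14162) = 0.25218.

0.2522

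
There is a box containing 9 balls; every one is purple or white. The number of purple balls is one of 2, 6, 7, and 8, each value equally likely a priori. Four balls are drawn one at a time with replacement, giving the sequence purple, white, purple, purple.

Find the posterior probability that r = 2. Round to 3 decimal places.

Compute the likelihood of the observed sequence for each case: P(data | r = 2) = (2/9)(7/9)(2/9)(2/9) = 0.0085353; P(data | r = 6) = (6/9)(3/9)(6/9)(6/9) = 0.098765; P(data | r = 7) = (7/9)(2/9)(7/9)(7/9) = 0.10456; P(data | r = 8) = (8/9)(1/9)(8/9)(8/9) = 0.078037.
Weighting by the prior gives 1/4 · 0.0085353 = 0.0021338, 1/4 · 0.098765 = 0.024691, 1/4 · 0.10456 = 0.026139, 1/4 · 0.078037 = 0.019509; summing to 0.072474.
By Bayes' rule, P(r = 2 | data) = (0.0021338) / (0.072474) = 0.029443.

0.029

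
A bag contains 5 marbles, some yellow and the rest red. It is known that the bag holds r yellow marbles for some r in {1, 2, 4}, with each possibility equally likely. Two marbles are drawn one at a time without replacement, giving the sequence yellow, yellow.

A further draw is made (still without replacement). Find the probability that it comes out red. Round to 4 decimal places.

For each hypothesis, P(data | H) works out to: P(data | r = 1) = (1/5)(0/4) = 0; P(data | r = 2) = (2/5)(1/4) = 1/10; P(data | r = 4) = (4/5)(3/4) = 3/5.
Multiplying each by its prior: 1/3 · 0 = 0, 1/3 · 1/10 = 1/30, 1/3 · 3/5 = 1/5; these sum to 7/30.
Dividing through by the total gives posterior P(r = 1 | data) = 0, P(r = 2 | data) = 1/7, P(r = 4 | data) = 6/7.
The predictive probability is P(red next | data) = (1)(1/7) + (1/3)(6/7) = 3/7.

0.4286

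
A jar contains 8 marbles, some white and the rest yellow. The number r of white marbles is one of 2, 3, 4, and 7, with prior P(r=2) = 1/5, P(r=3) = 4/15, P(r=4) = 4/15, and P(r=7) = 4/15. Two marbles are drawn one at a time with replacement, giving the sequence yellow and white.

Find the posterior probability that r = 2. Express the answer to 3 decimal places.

Compute the likelihood of the observed sequence for each case: P(data | r = 2) = (6/8)(2/8) = 3/16; P(data | r = 3) = (5/8)(3/8) = 15/64; P(data | r = 4) = (4/8)(4/8) = 1/4; P(data | r = 7) = (1/8)(7/8) = 7/64.
Multiplying each by its prior: 1/5 · 3/16 = 3/80, 4/15 · 15/64 = 1/16, 4/15 · 1/4 = 1/15, 4/15 · 7/64 = 7/240; summing to 47/240.
Therefore the posterior P(r = 2 | data) = (3/80) / (47/240) = 9/47.

0.191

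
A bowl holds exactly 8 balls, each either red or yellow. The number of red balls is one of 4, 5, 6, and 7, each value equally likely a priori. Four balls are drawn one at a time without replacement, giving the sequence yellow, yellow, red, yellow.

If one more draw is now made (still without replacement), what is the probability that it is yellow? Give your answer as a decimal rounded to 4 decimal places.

Compute the likelihood of the observed sequence for each case: P(data | r = 4) = (4/8)(3/7)(4/6)(2/5) = 2/35; P(data | r = 5) = (3/8)(2/7)(5/6)(1/5) = 1/56; P(data | r = 6) = (2/8)(1/7)(6/6)(0/5) = 0; P(data | r = 7) = (1/8)(0/7) = 0.
Multiplying each by its prior: 1/4 · 2/35 = 1/70, 1/4 · 1/56 = 1/224, 1/4 · 0 = 0, 1/4 · 0 = 0; these sum to 3/160.
Dividing through by the total gives posterior P(r = 4 | data) = 16/21, P(r = 5 | data) = 5/21, P(r = 6 | data) = 0, P(r = 7 | data) = 0.
So P(yellow next | data) = Σ P(yellow next | H) P(H | data) = (1/4)(16/21) + (0)(5/21) = 4/21.

0.1905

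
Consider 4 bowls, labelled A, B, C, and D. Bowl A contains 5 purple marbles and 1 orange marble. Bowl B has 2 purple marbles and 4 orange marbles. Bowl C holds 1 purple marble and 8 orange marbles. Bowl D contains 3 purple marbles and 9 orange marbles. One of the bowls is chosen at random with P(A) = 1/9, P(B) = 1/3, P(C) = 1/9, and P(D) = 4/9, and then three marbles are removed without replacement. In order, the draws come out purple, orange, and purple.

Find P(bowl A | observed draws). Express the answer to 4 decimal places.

0.3143

For each hypothesis, P(data | H) works out to: P(data | bowl A) = (5/6)(1/5)(4/4) = 1/6; P(data | bowl B) = (2/6)(4/5)(1/4) = 1/15; P(data | bowl C) = (1/9)(8/8)(0/7) = 0; P(data | bowl D) = (3/12)(9/11)(2/10) = 9/220.
Multiplying each by its prior: 1/9 · 1/6 = 1/54, 1/3 · 1/15 = 1/45, 1/9 · 0 = 0, 4/9 · 9/220 = 1/55; these sum to 35/594.
Hence P(bowl A | data) = (1/54) / (35/594) = 11/35.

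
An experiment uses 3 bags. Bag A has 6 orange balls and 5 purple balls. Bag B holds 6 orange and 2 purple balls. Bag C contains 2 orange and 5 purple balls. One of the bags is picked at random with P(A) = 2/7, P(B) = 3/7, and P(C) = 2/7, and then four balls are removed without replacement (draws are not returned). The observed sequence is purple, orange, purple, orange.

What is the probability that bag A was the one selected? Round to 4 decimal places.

Under each hypothesis, the probability of the observed sequence is: P(data | bag A) = (5/11)(6/10)(4/9)(5/8) = 0.075758; P(data | bag B) = (2/8)(6/7)(1/6)(5/5) = 0.035714; P(data | bag C) = (5/7)(2/6)(4/5)(1/4) = 0.047619.
Weighting by the prior gives 2/7 · 0.075758 = 0.021645, 3/7 · 0.035714 = 0.015306, 2/7 · 0.047619 = 0.013605; with total 0.050557.
Hence P(bag A | data) = (0.021645) / (0.050557) = 0.42813.

0.4281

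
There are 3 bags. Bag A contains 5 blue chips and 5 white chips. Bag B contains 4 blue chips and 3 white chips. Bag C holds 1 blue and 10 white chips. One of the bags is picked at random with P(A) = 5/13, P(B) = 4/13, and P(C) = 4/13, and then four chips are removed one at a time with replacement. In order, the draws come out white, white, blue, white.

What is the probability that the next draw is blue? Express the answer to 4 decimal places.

Under each hypothesis, the probability of the observed sequence is: P(data | bag A) = (5/10)(5/10)(5/10)(5/10) = 0.0625; P(data | bag B) = (3/7)(3/7)(4/7)(3/7) = 0.044981; P(data | bag C) = (10/11)(10/11)(1/11)(10/11) = 0.068301.
Weighting by the prior gives 5/13 · 0.0625 = 0.024038, 4/13 · 0.044981 = 0.01384, 4/13 · 0.068301 = 0.021016; summing to 0.058895.
Dividing through by the total gives posterior P(bag A | data) = 0.40816, P(bag B | data) = 0.235, P(bag C | data) = 0.35684.
Averaging over the posterior, P(blue next | data) = (1/2)(0.40816) + (4/7)(0.235) + (1/11)(0.35684) = 0.37081.

0.3708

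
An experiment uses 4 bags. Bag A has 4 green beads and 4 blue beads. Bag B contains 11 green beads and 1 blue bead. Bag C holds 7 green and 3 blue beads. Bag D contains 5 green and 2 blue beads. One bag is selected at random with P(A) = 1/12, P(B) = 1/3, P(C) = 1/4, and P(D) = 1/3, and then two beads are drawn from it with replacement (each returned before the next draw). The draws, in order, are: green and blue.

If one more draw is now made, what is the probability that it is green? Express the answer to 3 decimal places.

0.714

Compute the likelihood of the observed sequence for each case: P(data | bag A) = (4/8)(4/8) = 0.25; P(data | bag B) = (11/12)(1/12) = 0.076389; P(data | bag C) = (7/10)(3/10) = 0.21; P(data | bag D) = (5/7)(2/7) = 0.20408.
The prior-weighted likelihoods are 1/12 · 0.25 = 0.020833, 1/3 · 0.076389 = 0.025463, 1/4 · 0.21 = 0.0525, 1/3 · 0.20408 = 0.068027; these sum to 0.16682.
Normalising, the posterior is P(bag A | data) = 0.12488, P(bag B | data) = 0.15263, P(bag C | data) = 0.3147, P(bag D | data) = 0.40778.
Averaging over the posterior, P(green next | data) = (1/2)(0.12488) + (11/12)(0.15263) + (7/10)(0.3147) + (5/7)(0.40778) = 0.71392.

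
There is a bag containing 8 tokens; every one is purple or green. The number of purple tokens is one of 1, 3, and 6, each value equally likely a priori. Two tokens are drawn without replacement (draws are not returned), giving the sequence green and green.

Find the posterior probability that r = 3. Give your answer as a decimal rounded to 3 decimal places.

0.313

For each hypothesis, P(data | H) works out to: P(data | r = 1) = (7/8)(6/7) = 3/4; P(data | r = 3) = (5/8)(4/7) = 5/14; P(data | r = 6) = (2/8)(1/7) = 1/28.
The prior-weighted likelihoods are 1/3 · 3/4 = 1/4, 1/3 · 5/14 = 5/42, 1/3 · 1/28 = 1/84; summing to 8/21.
Hence P(r = 3 | data) = (5/42) / (8/21) = 5/16.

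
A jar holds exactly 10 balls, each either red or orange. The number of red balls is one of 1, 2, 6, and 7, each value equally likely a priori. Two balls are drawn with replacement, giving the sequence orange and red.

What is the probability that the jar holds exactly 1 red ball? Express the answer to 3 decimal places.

For each hypothesis, P(data | H) works out to: P(data | r = 1) = (9/10)(1/10) = 9/100; P(data | r = 2) = (8/10)(2/10) = 4/25; P(data | r = 6) = (4/10)(6/10) = 6/25; P(data | r = 7) = (3/10)(7/10) = 21/100.
Multiplying each by its prior: 1/4 · 9/100 = 9/400, 1/4 · 4/25 = 1/25, 1/4 · 6/25 = 3/50, 1/4 · 21/100 = 21/400; with total 7/40.
Therefore the posterior P(r = 1 | data) = (9/400) / (7/40) = 9/70.

0.129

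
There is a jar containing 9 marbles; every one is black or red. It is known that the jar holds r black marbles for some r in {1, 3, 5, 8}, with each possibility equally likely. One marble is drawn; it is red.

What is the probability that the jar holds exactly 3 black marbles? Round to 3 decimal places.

Compute the likelihood of this draw for each case: P(data | r = 1) = (8/9) = 8/9; P(data | r = 3) = (6/9) = 2/3; P(data | r = 5) = (4/9) = 4/9; P(data | r = 8) = (1/9) = 1/9.
Weighting by the prior gives 1/4 · 8/9 = 2/9, 1/4 · 2/3 = 1/6, 1/4 · 4/9 = 1/9, 1/4 · 1/9 = 1/36; these sum to 19/36.
So P(r = 3 | data) = (1/6) / (19/36) = 6/19.

0.316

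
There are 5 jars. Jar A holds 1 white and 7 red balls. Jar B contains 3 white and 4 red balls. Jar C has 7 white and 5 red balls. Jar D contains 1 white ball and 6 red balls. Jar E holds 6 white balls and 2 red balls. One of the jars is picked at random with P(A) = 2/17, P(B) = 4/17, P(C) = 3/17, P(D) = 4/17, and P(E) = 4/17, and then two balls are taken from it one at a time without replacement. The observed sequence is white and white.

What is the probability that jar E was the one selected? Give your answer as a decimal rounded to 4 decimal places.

0.5841

The likelihood of the observed sequence under each hypothesis: P(data | jar A) = (1/8)(0/7) = 0; P(data | jar B) = (3/7)(2/6) = 0.14286; P(data | jar C) = (7/12)(6/11) = 0.31818; P(data | jar D) = (1/7)(0/6) = 0; P(data | jar E) = (6/8)(5/7) = 0.53571.
Weighting by the prior gives 2/17 · 0 = 0, 4/17 · 0.14286 = 0.033613, 3/17 · 0.31818 = 0.05615, 4/17 · 0 = 0, 4/17 · 0.53571 = 0.12605; summing to 0.21581.
So P(jar E | data) = (0.12605) / (0.21581) = 0.58407.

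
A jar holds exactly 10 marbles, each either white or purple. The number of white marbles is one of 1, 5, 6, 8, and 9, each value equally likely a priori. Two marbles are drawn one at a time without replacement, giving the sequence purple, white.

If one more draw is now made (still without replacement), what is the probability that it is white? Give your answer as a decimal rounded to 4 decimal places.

Compute the likelihood of the observed sequence for each case: P(data | r = 1) = (9/10)(1/9) = 1/10; P(data | r = 5) = (5/10)(5/9) = 5/18; P(data | r = 6) = (4/10)(6/9) = 4/15; P(data | r = 8) = (2/10)(8/9) = 8/45; P(data | r = 9) = (1/10)(9/9) = 1/10.
Multiplying each by its prior: 1/5 · 1/10 = 1/50, 1/5 · 5/18 = 1/18, 1/5 · 4/15 = 4/75, 1/5 · 8/45 = 8/225, 1/5 · 1/10 = 1/50; summing to 83/450.
Dividing through by the total gives posterior P(r = 1 | data) = 9/83, P(r = 5 | data) = 25/83, P(r = 6 | data) = 24/83, P(r = 8 | data) = 16/83, P(r = 9 | data) = 9/83.
Averaging over the posterior, P(white next | data) = (0)(9/83) + (1/2)(25/83) + (5/8)(24/83) + (7/8)(16/83) + (1)(9/83) = 101/166.

0.6084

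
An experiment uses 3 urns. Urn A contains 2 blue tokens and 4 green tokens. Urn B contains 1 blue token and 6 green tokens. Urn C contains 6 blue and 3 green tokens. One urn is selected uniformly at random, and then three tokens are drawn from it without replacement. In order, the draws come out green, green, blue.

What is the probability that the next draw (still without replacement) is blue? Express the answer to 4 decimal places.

0.3046

The likelihood of the observed sequence under each hypothesis: P(data | urn A) = (4/6)(3/5)(2/4) = 1/5; P(data | urn B) = (6/7)(5/6)(1/5) = 1/7; P(data | urn C) = (3/9)(2/8)(6/7) = 1/14.
Multiplying each by its prior: 1/3 · 1/5 = 1/15, 1/3 · 1/7 = 1/21, 1/3 · 1/14 = 1/42; these sum to 29/210.
Normalising, the posterior is P(urn A | data) = 14/29, P(urn B | data) = 10/29, P(urn C | data) = 5/29.
The predictive probability is P(blue next | data) = (1/3)(14/29) + (0)(10/29) + (5/6)(5/29) = 53/174.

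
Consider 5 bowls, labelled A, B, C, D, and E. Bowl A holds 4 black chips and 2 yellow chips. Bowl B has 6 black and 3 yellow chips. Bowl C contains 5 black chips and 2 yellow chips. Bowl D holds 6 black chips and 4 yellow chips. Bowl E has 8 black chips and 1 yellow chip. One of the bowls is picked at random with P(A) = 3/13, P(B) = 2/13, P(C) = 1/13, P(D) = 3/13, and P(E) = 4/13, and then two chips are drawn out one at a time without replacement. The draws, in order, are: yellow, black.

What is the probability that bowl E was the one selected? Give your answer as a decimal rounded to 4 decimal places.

Under each hypothesis, the probability of the observed sequence is: P(data | bowl A) = (2/6)(4/5) = 0.26667; P(data | bowl B) = (3/9)(6/8) = 0.25; P(data | bowl C) = (2/7)(5/6) = 0.2381; P(data | bowl D) = (4/10)(6/9) = 0.26667; P(data | bowl E) = (1/9)(8/8) = 0.11111.
Weighting by the prior gives 3/13 · 0.26667 = 0.061538, 2/13 · 0.25 = 0.038462, 1/13 · 0.2381 = 0.018315, 3/13 · 0.26667 = 0.061538, 4/13 · 0.11111 = 0.034188; summing to 0.21404.
Therefore the posterior P(bowl E | data) = (0.034188) / (0.21404) = 0.15973.

0.1597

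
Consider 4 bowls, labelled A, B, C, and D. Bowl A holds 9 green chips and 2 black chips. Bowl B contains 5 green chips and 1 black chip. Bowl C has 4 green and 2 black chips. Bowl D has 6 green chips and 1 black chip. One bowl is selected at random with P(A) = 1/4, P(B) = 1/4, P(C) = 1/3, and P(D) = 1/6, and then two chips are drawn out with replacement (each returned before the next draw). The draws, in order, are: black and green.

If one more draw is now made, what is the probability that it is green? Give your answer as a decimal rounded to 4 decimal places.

0.7587

Under each hypothesis, the probability of the observed sequence is: P(data | bowl A) = (2/11)(9/11) = 0.14876; P(data | bowl B) = (1/6)(5/6) = 0.13889; P(data | bowl C) = (2/6)(4/6) = 0.22222; P(data | bowl D) = (1/7)(6/7) = 0.12245.
Multiplying each by its prior: 1/4 · 0.14876 = 0.03719, 1/4 · 0.13889 = 0.034722, 1/3 · 0.22222 = 0.074074, 1/6 · 0.12245 = 0.020408; summing to 0.16639.
Normalising, the posterior is P(bowl A | data) = 0.22351, P(bowl B | data) = 0.20867, P(bowl C | data) = 0.44517, P(bowl D | data) = 0.12265.
Averaging over the posterior, P(green next | data) = (9/11)(0.22351) + (5/6)(0.20867) + (2/3)(0.44517) + (6/7)(0.12265) = 0.75867.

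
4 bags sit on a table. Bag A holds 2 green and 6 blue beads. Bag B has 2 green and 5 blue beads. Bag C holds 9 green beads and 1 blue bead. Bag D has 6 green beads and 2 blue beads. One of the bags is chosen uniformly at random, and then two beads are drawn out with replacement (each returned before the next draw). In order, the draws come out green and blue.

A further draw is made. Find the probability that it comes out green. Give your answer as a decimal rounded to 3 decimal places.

Under each hypothesis, the probability of the observed sequence is: P(data | bag A) = (2/8)(6/8) = 0.1875; P(data | bag B) = (2/7)(5/7) = 0.20408; P(data | bag C) = (9/10)(1/10) = 0.09; P(data | bag D) = (6/8)(2/8) = 0.1875.
The prior-weighted likelihoods are 1/4 · 0.1875 = 0.046875, 1/4 · 0.20408 = 0.05102, 1/4 · 0.09 = 0.0225, 1/4 · 0.1875 = 0.046875; with total 0.16727.
Normalising, the posterior is P(bag A | data) = 0.28023, P(bag B | data) = 0.30502, P(bag C | data) = 0.13451, P(bag D | data) = 0.28023.
The predictive probability is P(green next | data) = (1/4)(0.28023) + (2/7)(0.30502) + (9/10)(0.13451) + (3/4)(0.28023) = 0.48844.

0.488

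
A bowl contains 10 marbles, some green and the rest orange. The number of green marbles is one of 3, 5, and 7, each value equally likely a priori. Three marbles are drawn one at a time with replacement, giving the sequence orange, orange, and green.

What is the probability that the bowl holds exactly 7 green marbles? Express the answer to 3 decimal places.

Under each hypothesis, the probability of the observed sequence is: P(data | r = 3) = (7/10)(7/10)(3/10) = 147/1000; P(data | r = 5) = (5/10)(5/10)(5/10) = 1/8; P(data | r = 7) = (3/10)(3/10)(7/10) = 63/1000.
Weighting by the prior gives 1/3 · 147/1000 = 49/1000, 1/3 · 1/8 = 1/24, 1/3 · 63/1000 = 21/1000; summing to 67/600.
Hence P(r = 7 | data) = (21/1000) / (67/600) = 63/335.

0.188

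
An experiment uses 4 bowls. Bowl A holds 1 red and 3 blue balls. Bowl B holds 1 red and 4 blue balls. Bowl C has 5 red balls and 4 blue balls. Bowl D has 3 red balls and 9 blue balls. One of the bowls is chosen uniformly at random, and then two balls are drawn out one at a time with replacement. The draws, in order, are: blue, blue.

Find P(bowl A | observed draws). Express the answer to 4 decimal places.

The likelihood of the observed sequence under each hypothesis: P(data | bowl A) = (3/4)(3/4) = 0.5625; P(data | bowl B) = (4/5)(4/5) = 0.64; P(data | bowl C) = (4/9)(4/9) = 0.19753; P(data | bowl D) = (9/12)(9/12) = 0.5625.
Weighting by the prior gives 1/4 · 0.5625 = 0.14062, 1/4 · 0.64 = 0.16, 1/4 · 0.19753 = 0.049383, 1/4 · 0.5625 = 0.14062; these sum to 0.49063.
So P(bowl A | data) = (0.14062) / (0.49063) = 0.28662.

0.2866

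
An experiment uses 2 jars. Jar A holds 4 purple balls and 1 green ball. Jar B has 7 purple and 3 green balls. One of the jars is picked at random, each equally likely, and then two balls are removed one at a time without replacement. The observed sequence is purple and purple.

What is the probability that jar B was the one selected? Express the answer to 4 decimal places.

Under each hypothesis, the probability of the observed sequence is: P(data | jar A) = (4/5)(3/4) = 3/5; P(data | jar B) = (7/10)(6/9) = 7/15.
Multiplying each by its prior: 1/2 · 3/5 = 3/10, 1/2 · 7/15 = 7/30; with total 8/15.
By Bayes' rule, P(jar B | data) = (7/30) / (8/15) = 7/16.

0.4375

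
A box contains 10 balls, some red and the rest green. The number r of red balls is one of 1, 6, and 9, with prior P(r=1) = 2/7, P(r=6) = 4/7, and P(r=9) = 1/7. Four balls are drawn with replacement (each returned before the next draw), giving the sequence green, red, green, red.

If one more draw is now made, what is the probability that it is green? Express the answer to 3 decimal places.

0.422

For each hypothesis, P(data | H) works out to: P(data | r = 1) = (9/10)(1/10)(9/10)(1/10) = 0.0081; P(data | r = 6) = (4/10)(6/10)(4/10)(6/10) = 0.0576; P(data | r = 9) = (1/10)(9/10)(1/10)(9/10) = 0.0081.
Weighting by the prior gives 2/7 · 0.0081 = 0.0023143, 4/7 · 0.0576 = 0.032914, 1/7 · 0.0081 = 0.0011571; with total 0.036386.
Dividing through by the total gives posterior P(r = 1 | data) = 0.063604, P(r = 6 | data) = 0.90459, P(r = 9 | data) = 0.031802.
Averaging over the posterior, P(green next | data) = (9/10)(0.063604) + (2/5)(0.90459) + (1/10)(0.031802) = 0.42226.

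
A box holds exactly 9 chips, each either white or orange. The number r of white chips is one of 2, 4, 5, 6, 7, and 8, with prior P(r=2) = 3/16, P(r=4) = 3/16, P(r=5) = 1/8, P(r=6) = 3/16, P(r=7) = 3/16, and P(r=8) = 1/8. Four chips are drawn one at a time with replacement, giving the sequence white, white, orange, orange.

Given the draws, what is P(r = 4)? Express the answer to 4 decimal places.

0.2806

Compute the likelihood of the observed sequence for each case: P(data | r = 2) = (2/9)(2/9)(7/9)(7/9) = 0.029873; P(data | r = 4) = (4/9)(4/9)(5/9)(5/9) = 0.060966; P(data | r = 5) = (5/9)(5/9)(4/9)(4/9) = 0.060966; P(data | r = 6) = (6/9)(6/9)(3/9)(3/9) = 0.049383; P(data | r = 7) = (7/9)(7/9)(2/9)(2/9) = 0.029873; P(data | r = 8) = (8/9)(8/9)(1/9)(1/9) = 0.0097546.
The prior-weighted likelihoods are 3/16 · 0.029873 = 0.0056013, 3/16 · 0.060966 = 0.011431, 1/8 · 0.060966 = 0.0076208, 3/16 · 0.049383 = 0.0092593, 3/16 · 0.029873 = 0.0056013, 1/8 · 0.0097546 = 0.0012193; these sum to 0.040733.
Hence P(r = 4 | data) = (0.011431) / (0.040733) = 0.28064.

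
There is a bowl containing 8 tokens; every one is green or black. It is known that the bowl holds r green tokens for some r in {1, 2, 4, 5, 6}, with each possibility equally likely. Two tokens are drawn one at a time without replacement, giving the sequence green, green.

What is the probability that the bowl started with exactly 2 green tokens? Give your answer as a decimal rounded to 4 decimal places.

Under each hypothesis, the probability of the observed sequence is: P(data | r = 1) = (1/8)(0/7) = 0; P(data | r = 2) = (2/8)(1/7) = 1/28; P(data | r = 4) = (4/8)(3/7) = 3/14; P(data | r = 5) = (5/8)(4/7) = 5/14; P(data | r = 6) = (6/8)(5/7) = 15/28.
Multiplying each by its prior: 1/5 · 0 = 0, 1/5 · 1/28 = 1/140, 1/5 · 3/14 = 3/70, 1/5 · 5/14 = 1/14, 1/5 · 15/28 = 3/28; summing to 8/35.
So P(r = 2 | data) = (1/140) / (8/35) = 1/32.

0.0313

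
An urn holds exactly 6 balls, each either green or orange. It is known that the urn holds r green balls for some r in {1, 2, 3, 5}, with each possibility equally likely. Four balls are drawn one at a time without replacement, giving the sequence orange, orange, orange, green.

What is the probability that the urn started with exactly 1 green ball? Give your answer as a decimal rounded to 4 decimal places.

0.4762

Compute the likelihood of the observed sequence for each case: P(data | r = 1) = (5/6)(4/5)(3/4)(1/3) = 1/6; P(data | r = 2) = (4/6)(3/5)(2/4)(2/3) = 2/15; P(data | r = 3) = (3/6)(2/5)(1/4)(3/3) = 1/20; P(data | r = 5) = (1/6)(0/5) = 0.
Multiplying each by its prior: 1/4 · 1/6 = 1/24, 1/4 · 2/15 = 1/30, 1/4 · 1/20 = 1/80, 1/4 · 0 = 0; summing to 7/80.
By Bayes' rule, P(r = 1 | data) = (1/24) / (7/80) = 10/21.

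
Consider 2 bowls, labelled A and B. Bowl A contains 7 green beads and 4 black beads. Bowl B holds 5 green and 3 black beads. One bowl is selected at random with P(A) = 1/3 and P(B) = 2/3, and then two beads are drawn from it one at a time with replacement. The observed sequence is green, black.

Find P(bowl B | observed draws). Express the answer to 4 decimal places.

For each hypothesis, P(data | H) works out to: P(data | bowl A) = (7/11)(4/11) = 0.2314; P(data | bowl B) = (5/8)(3/8) = 0.23438.
Multiplying each by its prior: 1/3 · 0.2314 = 0.077135, 2/3 · 0.23438 = 0.15625; summing to 0.23338.
By Bayes' rule, P(bowl B | data) = (0.15625) / (0.23338) = 0.66949.

0.6695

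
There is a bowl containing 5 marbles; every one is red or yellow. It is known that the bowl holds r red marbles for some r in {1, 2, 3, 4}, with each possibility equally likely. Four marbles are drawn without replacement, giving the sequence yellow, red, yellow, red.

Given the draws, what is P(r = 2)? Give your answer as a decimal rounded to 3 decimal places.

0.500

The likelihood of the observed sequence under each hypothesis: P(data | r = 1) = (4/5)(1/4)(3/3)(0/2) = 0; P(data | r = 2) = (3/5)(2/4)(2/3)(1/2) = 1/10; P(data | r = 3) = (2/5)(3/4)(1/3)(2/2) = 1/10; P(data | r = 4) = (1/5)(4/4)(0/3) = 0.
The prior-weighted likelihoods are 1/4 · 0 = 0, 1/4 · 1/10 = 1/40, 1/4 · 1/10 = 1/40, 1/4 · 0 = 0; with total 1/20.
So P(r = 2 | data) = (1/40) / (1/20) = 1/2.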